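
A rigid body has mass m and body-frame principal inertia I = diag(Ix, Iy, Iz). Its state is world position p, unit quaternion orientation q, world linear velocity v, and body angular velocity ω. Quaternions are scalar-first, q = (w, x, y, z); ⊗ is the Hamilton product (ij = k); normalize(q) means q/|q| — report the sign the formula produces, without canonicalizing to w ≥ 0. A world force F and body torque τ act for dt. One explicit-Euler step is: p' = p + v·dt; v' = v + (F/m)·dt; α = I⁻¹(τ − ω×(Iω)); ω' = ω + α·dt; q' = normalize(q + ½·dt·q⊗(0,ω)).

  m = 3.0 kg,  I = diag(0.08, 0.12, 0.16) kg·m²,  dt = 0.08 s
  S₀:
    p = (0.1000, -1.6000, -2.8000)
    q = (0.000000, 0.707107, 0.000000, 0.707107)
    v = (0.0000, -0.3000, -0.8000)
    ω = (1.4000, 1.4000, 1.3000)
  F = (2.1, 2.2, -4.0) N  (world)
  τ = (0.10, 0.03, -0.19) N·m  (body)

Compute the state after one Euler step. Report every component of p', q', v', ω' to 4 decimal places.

p' = (0.1000, -1.6240, -2.8640)
q' = (-0.0760, 0.6645, 0.0028, 0.7434)
v' = (0.0560, -0.2413, -0.9067)
ω' = (1.4272, 1.5171, 1.1658)

(τ − ω×Iω)/I = (0.3400, 1.4633, -1.6775)
ω' = ω + α·dt = (1.4272, 1.5171, 1.1658)
Hamilton product q⊗(0,ω) = (-1.9091889, -0.9899498, 0.0707107, 0.9899498)
q' = normalize(q + ½dt·q⊗(0,ω)) = (-0.0760, 0.6645, 0.0028, 0.7434)
p + v·dt = (0.1000, -1.6240, -2.8640)
v' = v + a·dt = (0.0560, -0.2413, -0.9067)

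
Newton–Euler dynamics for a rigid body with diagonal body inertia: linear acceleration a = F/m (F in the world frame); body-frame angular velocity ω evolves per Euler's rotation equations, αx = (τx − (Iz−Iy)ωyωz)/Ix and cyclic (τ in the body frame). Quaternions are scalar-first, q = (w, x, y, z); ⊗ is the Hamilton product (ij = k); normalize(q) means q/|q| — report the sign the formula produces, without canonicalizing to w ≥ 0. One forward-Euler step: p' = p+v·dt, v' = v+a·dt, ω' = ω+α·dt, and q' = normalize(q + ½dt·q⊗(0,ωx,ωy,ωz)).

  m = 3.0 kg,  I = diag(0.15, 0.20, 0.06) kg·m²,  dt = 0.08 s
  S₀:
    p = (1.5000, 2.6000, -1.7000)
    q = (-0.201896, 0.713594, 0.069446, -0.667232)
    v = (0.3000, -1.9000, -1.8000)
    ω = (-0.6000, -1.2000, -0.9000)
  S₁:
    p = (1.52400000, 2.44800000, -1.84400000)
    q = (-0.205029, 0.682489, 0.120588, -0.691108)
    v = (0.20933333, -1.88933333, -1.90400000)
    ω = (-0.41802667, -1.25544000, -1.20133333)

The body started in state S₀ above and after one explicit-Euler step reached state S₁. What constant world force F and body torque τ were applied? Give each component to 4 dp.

F = (-3.4000, 0.4000, -3.9000)
τ = (0.1900, -0.0900, -0.1900)

ω₁ − ω₀ = (0.18197333, -0.05544000, -0.30133333)
I·α + gyro = (0.1900, -0.0900, -0.1900)
Δv = v₁−v₀ = (-0.09066667, 0.01066667, -0.10400000)
m·(v₁−v₀)/dt = (-3.4000, 0.4000, -3.9000)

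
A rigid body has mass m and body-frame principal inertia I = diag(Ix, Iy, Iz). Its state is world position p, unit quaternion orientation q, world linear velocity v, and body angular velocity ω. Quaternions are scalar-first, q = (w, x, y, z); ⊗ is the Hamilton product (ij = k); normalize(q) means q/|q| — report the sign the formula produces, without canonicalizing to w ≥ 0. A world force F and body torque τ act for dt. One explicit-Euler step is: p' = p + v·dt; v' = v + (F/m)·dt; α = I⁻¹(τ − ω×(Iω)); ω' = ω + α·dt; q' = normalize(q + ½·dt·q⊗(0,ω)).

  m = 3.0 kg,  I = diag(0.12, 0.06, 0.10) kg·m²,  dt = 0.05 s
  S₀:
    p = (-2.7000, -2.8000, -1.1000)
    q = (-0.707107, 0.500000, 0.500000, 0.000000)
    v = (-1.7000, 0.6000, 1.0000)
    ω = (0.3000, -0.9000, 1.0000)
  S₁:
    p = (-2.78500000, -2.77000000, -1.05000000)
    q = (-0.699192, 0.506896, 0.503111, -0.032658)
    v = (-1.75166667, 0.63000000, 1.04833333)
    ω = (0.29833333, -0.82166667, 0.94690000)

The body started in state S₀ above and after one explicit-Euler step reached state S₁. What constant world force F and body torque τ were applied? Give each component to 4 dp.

F = (-3.1000, 1.8000, 2.9000)
τ = (-0.0400, 0.1000, -0.0900)

v₁ − v₀ = (-0.05166667, 0.03000000, 0.04833333)
F = m·Δv/dt = (-3.1000, 1.8000, 2.9000)
Δω = ω₁−ω₀ = (-0.00166667, 0.07833333, -0.05310000)
precession coupling = (-0.0360, 0.0060, 0.0162)
τ = I·(Δω/dt) + ω₀×(Iω₀) = (-0.0400, 0.1000, -0.0900)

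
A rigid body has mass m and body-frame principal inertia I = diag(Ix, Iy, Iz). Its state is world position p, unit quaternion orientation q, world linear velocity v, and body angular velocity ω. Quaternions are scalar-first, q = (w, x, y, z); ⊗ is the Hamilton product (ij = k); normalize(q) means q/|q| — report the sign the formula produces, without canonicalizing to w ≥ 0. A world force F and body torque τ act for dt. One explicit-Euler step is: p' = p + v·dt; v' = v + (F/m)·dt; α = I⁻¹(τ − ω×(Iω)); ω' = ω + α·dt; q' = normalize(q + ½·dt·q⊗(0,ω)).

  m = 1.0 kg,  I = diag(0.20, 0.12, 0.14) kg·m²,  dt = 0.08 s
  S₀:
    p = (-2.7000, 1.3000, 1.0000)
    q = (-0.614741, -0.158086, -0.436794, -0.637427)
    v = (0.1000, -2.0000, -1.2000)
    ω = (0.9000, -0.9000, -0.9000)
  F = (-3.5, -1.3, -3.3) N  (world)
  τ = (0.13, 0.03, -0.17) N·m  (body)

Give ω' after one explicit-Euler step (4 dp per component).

ω' = (0.9455, -0.8476, -1.0342)

precession coupling ω×(Iω) = (0.0162, -0.0486, 0.0648)
angular accel α = (0.5690, 0.6550, -1.6771)
ω' = ω + α·dt = (0.9455, -0.8476, -1.0342)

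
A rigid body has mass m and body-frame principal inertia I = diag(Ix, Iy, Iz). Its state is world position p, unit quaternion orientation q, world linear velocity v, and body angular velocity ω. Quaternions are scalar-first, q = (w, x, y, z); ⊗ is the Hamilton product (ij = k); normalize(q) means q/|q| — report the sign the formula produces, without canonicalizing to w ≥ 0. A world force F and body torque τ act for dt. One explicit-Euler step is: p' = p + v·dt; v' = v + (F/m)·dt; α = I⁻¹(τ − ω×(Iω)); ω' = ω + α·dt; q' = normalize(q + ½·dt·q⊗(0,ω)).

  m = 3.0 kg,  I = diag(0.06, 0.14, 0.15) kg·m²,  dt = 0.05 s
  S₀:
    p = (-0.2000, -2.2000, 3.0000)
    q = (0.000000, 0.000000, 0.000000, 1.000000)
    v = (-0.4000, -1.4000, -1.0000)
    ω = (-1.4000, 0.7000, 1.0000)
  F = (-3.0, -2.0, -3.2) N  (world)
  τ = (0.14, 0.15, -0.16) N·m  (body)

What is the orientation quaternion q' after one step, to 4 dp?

q⊗(0,ω) = (-1.0000000, -0.7000000, -1.4000000, 0.0000000)
q + ½dt·q⊗(0,ω), renormalized = (-0.0250, -0.0175, -0.0350, 0.9989)

q' = (-0.0250, -0.0175, -0.0350, 0.9989)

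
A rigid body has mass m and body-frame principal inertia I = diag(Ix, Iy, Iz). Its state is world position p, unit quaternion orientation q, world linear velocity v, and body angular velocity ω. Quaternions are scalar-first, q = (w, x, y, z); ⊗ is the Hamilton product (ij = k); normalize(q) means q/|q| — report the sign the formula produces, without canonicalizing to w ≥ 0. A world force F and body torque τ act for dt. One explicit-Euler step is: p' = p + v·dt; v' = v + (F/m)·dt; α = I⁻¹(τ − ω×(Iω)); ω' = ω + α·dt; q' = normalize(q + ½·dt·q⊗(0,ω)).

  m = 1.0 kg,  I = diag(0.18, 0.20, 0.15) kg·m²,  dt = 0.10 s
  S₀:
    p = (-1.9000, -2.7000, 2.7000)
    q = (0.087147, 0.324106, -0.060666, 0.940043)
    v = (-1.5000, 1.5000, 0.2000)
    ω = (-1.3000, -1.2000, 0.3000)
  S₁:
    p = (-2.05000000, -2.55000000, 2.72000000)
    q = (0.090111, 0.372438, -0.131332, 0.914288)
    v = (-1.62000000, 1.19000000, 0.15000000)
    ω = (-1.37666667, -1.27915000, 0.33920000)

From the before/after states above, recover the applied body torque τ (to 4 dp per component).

τ = (-0.1200, -0.1700, 0.0900)

ω₁ − ω₀ = (-0.07666667, -0.07915000, 0.03920000)
precession coupling = (0.0180, -0.0117, 0.0312)
I·α + gyro = (-0.1200, -0.1700, 0.0900)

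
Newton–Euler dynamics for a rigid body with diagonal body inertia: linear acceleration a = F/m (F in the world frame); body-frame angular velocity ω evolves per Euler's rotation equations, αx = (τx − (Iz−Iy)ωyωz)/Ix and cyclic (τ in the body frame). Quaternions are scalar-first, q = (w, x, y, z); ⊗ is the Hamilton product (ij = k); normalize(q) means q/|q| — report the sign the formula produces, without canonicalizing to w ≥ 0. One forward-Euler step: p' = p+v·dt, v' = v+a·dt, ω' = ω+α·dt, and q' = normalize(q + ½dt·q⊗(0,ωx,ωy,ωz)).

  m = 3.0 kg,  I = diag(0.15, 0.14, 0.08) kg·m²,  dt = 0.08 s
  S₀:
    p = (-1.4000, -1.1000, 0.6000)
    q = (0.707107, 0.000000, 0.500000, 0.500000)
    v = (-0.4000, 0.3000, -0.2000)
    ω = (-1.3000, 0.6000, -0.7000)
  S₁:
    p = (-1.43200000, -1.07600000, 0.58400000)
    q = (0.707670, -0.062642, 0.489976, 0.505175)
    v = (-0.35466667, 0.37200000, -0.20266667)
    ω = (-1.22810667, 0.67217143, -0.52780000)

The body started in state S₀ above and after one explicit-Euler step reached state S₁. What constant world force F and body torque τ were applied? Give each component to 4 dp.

F = (1.7000, 2.7000, -0.1000)
τ = (0.1600, 0.1900, 0.1800)

velocity change Δv = (0.04533333, 0.07200000, -0.00266667)
applied force F = (1.7000, 2.7000, -0.1000)
ω₁ − ω₀ = (0.07189333, 0.07217143, 0.17220000)
applied torque τ = (0.1600, 0.1900, 0.1800)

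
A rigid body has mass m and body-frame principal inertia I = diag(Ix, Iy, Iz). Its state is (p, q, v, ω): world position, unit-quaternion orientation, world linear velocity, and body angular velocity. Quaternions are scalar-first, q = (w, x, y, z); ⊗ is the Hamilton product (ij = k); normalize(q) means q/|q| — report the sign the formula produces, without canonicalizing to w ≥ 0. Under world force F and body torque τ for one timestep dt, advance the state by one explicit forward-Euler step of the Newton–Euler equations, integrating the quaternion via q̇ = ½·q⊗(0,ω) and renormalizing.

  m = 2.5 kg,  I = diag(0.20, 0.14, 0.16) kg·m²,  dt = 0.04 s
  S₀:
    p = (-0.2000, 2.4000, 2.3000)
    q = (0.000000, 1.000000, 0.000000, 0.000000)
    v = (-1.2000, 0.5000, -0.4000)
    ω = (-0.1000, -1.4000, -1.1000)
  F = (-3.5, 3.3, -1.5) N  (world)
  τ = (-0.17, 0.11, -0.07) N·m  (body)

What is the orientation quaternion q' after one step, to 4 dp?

q⊗(0,ω) = (0.1000000, 0.0000000, 1.1000000, -1.4000000)
q + ½dt·q⊗(0,ω), renormalized = (0.0020, 0.9994, 0.0220, -0.0280)

q' = (0.0020, 0.9994, 0.0220, -0.0280)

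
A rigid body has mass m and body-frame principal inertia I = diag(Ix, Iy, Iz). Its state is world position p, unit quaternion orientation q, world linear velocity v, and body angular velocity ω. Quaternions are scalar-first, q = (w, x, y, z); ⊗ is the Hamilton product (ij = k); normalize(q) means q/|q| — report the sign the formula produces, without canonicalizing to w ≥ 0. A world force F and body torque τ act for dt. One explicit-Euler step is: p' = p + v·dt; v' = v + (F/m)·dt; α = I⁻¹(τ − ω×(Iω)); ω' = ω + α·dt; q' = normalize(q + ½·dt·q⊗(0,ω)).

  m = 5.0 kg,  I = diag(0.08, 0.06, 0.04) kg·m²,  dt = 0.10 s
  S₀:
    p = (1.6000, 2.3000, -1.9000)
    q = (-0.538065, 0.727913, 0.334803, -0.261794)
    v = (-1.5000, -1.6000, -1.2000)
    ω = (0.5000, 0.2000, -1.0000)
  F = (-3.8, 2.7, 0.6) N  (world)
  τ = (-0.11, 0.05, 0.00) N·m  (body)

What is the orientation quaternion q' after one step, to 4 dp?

q' = (-0.5718, 0.6992, 0.3587, -0.2356)

2q̇ = q⊗(0,ω) = (-0.6927111, -0.5514767, 0.4894030, 0.5162461)
updated quaternion q' = (-0.5718, 0.6992, 0.3587, -0.2356)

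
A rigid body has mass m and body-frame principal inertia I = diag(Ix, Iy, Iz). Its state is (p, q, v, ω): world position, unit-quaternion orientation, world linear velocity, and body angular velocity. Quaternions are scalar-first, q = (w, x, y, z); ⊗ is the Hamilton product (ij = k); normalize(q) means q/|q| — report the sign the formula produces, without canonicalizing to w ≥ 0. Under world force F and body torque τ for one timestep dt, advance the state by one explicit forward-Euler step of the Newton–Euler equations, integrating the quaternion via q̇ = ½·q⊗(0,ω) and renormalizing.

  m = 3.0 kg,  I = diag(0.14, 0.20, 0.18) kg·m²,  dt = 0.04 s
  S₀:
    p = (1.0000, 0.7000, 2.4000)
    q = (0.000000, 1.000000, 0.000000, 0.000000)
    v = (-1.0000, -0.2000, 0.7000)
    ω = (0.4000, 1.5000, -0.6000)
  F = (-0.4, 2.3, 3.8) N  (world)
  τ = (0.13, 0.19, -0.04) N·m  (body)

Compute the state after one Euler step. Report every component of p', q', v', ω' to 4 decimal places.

p' = (0.9600, 0.6920, 2.4280)
q' = (-0.0080, 0.9994, 0.0120, 0.0300)
v' = (-1.0053, -0.1693, 0.7507)
ω' = (0.4320, 1.5361, -0.6169)

a = (-0.1333, 0.7667, 1.2667)
p + v·dt = (0.9600, 0.6920, 2.4280)
v + (F/m)dt = (-1.0053, -0.1693, 0.7507)
gyro term ω×Iω = (0.0180, 0.0096, 0.0360)
angular accel α = (0.8000, 0.9020, -0.4222)
ω' = ω + α·dt = (0.4320, 1.5361, -0.6169)
q⊗(0,ω) = (-0.4000000, 0.0000000, 0.6000000, 1.5000000)
updated quaternion q' = (-0.0080, 0.9994, 0.0120, 0.0300)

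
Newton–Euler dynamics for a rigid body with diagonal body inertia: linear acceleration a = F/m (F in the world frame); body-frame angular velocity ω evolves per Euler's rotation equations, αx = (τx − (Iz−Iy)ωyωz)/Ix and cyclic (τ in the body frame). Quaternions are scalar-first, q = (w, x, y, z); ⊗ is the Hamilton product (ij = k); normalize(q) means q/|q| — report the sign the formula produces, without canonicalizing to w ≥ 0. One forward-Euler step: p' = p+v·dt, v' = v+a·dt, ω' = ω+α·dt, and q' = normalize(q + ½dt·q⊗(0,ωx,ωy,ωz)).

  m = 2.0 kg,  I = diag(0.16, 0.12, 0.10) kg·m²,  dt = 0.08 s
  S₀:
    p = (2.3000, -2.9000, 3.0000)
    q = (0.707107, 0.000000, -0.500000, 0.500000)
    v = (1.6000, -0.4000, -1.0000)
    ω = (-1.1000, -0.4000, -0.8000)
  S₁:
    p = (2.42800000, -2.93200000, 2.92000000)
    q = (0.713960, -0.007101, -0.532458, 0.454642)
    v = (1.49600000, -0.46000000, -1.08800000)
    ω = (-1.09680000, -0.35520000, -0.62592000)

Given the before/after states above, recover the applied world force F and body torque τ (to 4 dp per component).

rate change Δω = (0.00320000, 0.04480000, 0.17408000)
precession coupling = (-0.0064, 0.0528, -0.0176)
I·α + gyro = (0.0000, 0.1200, 0.2000)
Δv = v₁−v₀ = (-0.10400000, -0.06000000, -0.08800000)
m·(v₁−v₀)/dt = (-2.6000, -1.5000, -2.2000)

F = (-2.6000, -1.5000, -2.2000)
τ = (0.0000, 0.1200, 0.2000)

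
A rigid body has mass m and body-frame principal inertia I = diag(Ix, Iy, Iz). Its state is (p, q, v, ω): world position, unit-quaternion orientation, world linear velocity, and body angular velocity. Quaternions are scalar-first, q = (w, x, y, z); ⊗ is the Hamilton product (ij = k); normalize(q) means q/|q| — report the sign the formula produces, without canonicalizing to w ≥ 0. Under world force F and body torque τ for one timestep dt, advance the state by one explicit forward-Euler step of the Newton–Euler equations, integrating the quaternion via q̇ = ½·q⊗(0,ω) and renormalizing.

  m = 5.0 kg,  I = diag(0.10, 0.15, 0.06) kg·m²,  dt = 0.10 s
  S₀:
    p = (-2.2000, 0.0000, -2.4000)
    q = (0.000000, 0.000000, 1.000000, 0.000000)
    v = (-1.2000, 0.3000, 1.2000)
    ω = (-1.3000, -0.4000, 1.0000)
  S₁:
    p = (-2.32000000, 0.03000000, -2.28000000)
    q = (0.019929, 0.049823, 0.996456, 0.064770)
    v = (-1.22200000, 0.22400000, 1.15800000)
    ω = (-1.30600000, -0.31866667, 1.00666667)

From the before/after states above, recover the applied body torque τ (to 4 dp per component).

rate change Δω = (-0.00600000, 0.08133333, 0.00666667)
τ = I·(Δω/dt) + ω₀×(Iω₀) = (0.0300, 0.0700, 0.0300)

τ = (0.0300, 0.0700, 0.0300)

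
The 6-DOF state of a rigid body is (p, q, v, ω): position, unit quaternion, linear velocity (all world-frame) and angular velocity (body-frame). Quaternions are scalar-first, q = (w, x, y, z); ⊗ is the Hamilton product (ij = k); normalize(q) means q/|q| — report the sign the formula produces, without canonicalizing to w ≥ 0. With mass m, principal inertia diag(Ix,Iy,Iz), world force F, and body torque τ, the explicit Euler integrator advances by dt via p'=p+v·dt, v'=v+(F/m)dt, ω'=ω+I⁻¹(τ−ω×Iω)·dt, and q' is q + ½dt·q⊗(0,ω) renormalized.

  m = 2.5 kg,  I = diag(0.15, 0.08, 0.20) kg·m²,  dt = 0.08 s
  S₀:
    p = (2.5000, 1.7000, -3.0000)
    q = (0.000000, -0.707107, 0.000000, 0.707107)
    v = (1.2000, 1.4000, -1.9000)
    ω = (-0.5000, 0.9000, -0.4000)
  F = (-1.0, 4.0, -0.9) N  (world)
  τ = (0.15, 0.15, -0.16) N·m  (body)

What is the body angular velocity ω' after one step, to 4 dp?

gyro term ω×Iω = (-0.0432, -0.0100, 0.0315)
(τ − ω×Iω)/I = (1.2880, 2.0000, -0.9575)
ω + α·dt = (-0.3970, 1.0600, -0.4766)

ω' = (-0.3970, 1.0600, -0.4766)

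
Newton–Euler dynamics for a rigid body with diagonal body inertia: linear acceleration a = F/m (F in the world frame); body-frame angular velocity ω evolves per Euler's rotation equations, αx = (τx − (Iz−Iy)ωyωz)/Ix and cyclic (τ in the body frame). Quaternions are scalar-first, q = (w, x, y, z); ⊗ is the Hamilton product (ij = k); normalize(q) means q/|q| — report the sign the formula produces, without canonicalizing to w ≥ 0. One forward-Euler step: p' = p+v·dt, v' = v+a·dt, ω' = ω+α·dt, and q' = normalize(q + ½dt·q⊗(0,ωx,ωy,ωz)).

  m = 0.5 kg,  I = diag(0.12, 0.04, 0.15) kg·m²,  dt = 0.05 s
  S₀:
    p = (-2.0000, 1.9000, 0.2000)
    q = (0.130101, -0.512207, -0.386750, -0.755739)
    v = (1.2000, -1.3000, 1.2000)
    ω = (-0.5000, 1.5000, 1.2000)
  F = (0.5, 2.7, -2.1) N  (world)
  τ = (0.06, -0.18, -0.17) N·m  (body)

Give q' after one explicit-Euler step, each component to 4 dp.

q⊗(0,ω) = (1.2309083, 0.6044580, 1.1876694, -0.8055643)
updated quaternion q' = (0.1607, -0.4965, -0.3566, -0.7749)

q' = (0.1607, -0.4965, -0.3566, -0.7749)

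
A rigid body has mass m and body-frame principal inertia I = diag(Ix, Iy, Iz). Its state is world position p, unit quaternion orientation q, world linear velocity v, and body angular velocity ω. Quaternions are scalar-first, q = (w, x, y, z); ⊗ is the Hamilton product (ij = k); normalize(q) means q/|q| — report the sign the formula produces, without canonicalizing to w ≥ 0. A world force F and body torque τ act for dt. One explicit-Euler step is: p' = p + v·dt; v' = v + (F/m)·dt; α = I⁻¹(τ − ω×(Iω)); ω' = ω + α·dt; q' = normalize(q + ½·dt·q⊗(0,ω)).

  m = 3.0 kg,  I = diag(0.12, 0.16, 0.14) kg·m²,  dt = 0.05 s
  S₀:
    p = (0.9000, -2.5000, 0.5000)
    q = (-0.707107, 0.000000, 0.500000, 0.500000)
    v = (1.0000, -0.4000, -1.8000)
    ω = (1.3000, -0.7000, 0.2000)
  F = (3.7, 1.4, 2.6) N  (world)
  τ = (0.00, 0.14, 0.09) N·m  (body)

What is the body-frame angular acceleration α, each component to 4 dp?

precession coupling ω×(Iω) = (0.0028, -0.0052, -0.0364)
α = I⁻¹(τ − ω×Iω) = (-0.0233, 0.9075, 0.9029)

α = (-0.0233, 0.9075, 0.9029)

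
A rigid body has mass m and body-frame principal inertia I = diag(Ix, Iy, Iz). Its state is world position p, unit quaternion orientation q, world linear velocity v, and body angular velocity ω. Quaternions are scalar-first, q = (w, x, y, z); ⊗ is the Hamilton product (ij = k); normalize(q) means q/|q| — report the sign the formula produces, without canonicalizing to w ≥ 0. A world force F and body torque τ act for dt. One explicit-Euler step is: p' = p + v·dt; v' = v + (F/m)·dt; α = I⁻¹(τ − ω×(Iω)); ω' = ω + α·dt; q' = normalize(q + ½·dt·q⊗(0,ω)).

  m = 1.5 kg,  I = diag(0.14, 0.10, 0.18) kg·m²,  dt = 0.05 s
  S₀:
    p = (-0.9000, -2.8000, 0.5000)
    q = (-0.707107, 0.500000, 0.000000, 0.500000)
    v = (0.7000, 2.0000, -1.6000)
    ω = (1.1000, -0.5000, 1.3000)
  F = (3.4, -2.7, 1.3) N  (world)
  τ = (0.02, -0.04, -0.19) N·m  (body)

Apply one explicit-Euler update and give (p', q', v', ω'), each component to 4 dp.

gyro term ω×Iω = (-0.0520, -0.0572, 0.0220)
α = I⁻¹(τ − ω×Iω) = (0.5143, 0.1720, -1.1778)
ω' = ω + α·dt = (1.1257, -0.4914, 1.2411)
q⊗(0,ω) = (-1.2000000, -0.5278177, 0.2535535, -1.1692391)
q + ½dt·q⊗(0,ω), renormalized = (-0.7364, 0.4863, 0.0063, 0.4703)
a = F/m = (2.2667, -1.8000, 0.8667)
p + v·dt = (-0.8650, -2.7000, 0.4200)
v' = v + a·dt = (0.8133, 1.9100, -1.5567)

p' = (-0.8650, -2.7000, 0.4200)
q' = (-0.7364, 0.4863, 0.0063, 0.4703)
v' = (0.8133, 1.9100, -1.5567)
ω' = (1.1257, -0.4914, 1.2411)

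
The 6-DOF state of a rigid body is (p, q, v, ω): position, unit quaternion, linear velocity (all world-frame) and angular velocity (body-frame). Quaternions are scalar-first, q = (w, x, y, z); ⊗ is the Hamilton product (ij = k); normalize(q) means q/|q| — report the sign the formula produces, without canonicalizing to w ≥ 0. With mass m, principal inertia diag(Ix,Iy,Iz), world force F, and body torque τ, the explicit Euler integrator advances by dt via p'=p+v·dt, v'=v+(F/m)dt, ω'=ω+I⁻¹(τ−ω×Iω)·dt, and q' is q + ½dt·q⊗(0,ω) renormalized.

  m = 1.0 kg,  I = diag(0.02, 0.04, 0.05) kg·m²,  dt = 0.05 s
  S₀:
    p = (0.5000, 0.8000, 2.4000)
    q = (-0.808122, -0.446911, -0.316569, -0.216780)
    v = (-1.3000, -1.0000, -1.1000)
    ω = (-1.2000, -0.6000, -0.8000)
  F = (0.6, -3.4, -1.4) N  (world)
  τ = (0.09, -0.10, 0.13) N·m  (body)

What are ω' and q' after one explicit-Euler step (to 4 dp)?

(τ − ω×Iω)/I = (4.2600, -1.7800, 2.3120)
ω' = ω + α·dt = (-0.9870, -0.6890, -0.6844)
Hamilton product q⊗(0,ω) = (-0.8996586, 1.0929336, 0.3874804, 0.5347614)
updated quaternion q' = (-0.8300, -0.4193, -0.3066, -0.2033)

ω' = (-0.9870, -0.6890, -0.6844)
q' = (-0.8300, -0.4193, -0.3066, -0.2033)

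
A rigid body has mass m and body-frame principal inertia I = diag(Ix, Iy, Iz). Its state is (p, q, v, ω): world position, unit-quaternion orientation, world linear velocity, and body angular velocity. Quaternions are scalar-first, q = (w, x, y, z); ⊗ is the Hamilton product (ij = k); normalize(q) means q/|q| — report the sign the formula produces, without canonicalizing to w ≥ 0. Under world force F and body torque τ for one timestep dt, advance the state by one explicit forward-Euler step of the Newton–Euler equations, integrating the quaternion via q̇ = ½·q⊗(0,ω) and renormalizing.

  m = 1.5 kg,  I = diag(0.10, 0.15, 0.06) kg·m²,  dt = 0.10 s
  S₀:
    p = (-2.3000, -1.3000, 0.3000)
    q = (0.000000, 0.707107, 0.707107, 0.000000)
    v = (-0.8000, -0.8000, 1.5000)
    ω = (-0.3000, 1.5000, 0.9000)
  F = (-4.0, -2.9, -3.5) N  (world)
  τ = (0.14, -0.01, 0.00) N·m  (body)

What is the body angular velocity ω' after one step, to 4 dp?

ω×(Iω) gyroscopic = (-0.1215, -0.0108, -0.0225)
α = I⁻¹(τ − ω×Iω) = (2.6150, 0.0053, 0.3750)
ω + α·dt = (-0.0385, 1.5005, 0.9375)

ω' = (-0.0385, 1.5005, 0.9375)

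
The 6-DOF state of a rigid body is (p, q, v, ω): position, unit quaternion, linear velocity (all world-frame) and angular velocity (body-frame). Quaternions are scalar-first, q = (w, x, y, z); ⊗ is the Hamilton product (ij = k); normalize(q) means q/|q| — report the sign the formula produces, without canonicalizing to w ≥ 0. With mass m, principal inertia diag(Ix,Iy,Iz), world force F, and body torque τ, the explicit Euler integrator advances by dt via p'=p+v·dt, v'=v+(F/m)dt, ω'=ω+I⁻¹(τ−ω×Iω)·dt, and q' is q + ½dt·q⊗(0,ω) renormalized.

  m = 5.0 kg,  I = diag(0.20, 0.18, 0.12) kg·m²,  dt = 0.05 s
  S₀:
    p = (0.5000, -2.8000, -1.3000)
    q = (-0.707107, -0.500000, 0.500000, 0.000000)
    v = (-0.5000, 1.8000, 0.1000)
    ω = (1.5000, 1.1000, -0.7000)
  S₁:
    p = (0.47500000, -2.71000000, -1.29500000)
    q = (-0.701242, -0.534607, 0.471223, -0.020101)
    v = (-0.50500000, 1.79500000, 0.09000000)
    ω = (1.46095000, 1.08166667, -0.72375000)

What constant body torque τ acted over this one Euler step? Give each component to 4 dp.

τ = (-0.1100, -0.1500, -0.0900)

Δω = ω₁−ω₀ = (-0.03905000, -0.01833333, -0.02375000)
τ = I·(Δω/dt) + ω₀×(Iω₀) = (-0.1100, -0.1500, -0.0900)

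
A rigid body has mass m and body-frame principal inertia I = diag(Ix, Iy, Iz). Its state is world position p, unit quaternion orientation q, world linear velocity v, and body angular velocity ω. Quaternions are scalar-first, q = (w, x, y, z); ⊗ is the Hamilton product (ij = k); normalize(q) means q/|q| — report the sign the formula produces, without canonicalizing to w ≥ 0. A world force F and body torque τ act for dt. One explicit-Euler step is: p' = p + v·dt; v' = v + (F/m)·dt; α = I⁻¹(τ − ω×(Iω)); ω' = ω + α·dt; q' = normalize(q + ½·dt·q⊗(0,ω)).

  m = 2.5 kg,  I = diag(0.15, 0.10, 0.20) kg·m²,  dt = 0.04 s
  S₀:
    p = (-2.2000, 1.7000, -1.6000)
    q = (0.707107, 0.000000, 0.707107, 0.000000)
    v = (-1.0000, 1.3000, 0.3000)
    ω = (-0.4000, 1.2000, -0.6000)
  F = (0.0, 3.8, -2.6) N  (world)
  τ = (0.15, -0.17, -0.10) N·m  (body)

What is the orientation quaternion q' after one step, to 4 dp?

2q̇ = q⊗(0,ω) = (-0.8485284, -0.7071070, 0.8485284, -0.1414214)
updated quaternion q' = (0.6899, -0.0141, 0.7238, -0.0028)

q' = (0.6899, -0.0141, 0.7238, -0.0028)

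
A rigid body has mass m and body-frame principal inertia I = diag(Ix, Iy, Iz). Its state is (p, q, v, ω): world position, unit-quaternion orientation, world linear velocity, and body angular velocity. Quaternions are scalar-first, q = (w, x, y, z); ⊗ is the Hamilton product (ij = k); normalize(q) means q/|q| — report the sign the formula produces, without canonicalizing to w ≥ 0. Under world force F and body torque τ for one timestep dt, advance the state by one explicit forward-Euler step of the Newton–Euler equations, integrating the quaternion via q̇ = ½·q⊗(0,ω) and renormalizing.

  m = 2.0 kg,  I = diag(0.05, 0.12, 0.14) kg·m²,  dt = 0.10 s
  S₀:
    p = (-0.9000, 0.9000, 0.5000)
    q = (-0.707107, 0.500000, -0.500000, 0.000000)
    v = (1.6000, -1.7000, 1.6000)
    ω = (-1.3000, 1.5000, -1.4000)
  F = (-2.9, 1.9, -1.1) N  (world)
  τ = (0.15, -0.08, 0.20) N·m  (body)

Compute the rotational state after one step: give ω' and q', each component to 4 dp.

precession coupling ω×(Iω) = (-0.0420, -0.1638, -0.1365)
angular accel α = (3.8400, 0.6983, 2.4036)
new body rate ω' = (-0.9160, 1.5698, -1.1596)
q⊗(0,ω) = (1.4000000, 1.6192391, -0.3606605, 1.0899498)
q' = normalize(q + ½dt·q⊗(0,ω)) = (-0.6325, 0.5767, -0.5143, 0.0541)

ω' = (-0.9160, 1.5698, -1.1596)
q' = (-0.6325, 0.5767, -0.5143, 0.0541)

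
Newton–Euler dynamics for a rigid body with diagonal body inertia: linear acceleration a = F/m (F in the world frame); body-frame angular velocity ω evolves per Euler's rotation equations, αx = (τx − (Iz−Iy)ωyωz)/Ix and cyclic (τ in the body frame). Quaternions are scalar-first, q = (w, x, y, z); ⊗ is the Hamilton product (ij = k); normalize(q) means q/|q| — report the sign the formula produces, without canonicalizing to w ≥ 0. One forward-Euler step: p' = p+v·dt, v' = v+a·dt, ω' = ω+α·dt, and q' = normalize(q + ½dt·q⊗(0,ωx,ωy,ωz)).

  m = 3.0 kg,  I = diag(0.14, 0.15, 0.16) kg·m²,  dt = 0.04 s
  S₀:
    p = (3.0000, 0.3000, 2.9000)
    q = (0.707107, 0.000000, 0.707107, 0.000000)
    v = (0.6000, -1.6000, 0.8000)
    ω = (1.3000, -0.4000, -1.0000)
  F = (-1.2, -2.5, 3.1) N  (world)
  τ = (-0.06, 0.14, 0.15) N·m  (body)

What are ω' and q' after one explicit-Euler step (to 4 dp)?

precession coupling ω×(Iω) = (0.0040, 0.0260, -0.0052)
angular accel α = (-0.4571, 0.7600, 0.9700)
ω + α·dt = (1.2817, -0.3696, -0.9612)
2q̇ = q⊗(0,ω) = (0.2828428, 0.2121321, -0.2828428, -1.6263461)
q' = normalize(q + ½dt·q⊗(0,ω)) = (0.7124, 0.0042, 0.7011, -0.0325)

ω' = (1.2817, -0.3696, -0.9612)
q' = (0.7124, 0.0042, 0.7011, -0.0325)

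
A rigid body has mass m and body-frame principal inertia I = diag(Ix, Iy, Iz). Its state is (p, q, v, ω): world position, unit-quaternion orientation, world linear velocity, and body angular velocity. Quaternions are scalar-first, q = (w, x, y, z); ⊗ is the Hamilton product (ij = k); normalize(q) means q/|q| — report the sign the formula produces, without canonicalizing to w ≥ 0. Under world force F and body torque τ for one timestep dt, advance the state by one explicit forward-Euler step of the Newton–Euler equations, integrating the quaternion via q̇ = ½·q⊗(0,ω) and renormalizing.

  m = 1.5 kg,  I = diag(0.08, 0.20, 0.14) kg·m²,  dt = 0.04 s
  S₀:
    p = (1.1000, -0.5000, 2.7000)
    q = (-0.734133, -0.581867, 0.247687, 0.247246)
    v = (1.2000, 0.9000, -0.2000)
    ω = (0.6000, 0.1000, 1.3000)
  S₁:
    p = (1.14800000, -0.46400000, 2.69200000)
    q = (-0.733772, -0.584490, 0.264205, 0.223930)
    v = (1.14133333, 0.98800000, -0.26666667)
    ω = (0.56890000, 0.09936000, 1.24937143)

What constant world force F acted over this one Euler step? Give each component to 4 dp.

v₁ − v₀ = (-0.05866667, 0.08800000, -0.06666667)
F = m·Δv/dt = (-2.2000, 3.3000, -2.5000)

F = (-2.2000, 3.3000, -2.5000)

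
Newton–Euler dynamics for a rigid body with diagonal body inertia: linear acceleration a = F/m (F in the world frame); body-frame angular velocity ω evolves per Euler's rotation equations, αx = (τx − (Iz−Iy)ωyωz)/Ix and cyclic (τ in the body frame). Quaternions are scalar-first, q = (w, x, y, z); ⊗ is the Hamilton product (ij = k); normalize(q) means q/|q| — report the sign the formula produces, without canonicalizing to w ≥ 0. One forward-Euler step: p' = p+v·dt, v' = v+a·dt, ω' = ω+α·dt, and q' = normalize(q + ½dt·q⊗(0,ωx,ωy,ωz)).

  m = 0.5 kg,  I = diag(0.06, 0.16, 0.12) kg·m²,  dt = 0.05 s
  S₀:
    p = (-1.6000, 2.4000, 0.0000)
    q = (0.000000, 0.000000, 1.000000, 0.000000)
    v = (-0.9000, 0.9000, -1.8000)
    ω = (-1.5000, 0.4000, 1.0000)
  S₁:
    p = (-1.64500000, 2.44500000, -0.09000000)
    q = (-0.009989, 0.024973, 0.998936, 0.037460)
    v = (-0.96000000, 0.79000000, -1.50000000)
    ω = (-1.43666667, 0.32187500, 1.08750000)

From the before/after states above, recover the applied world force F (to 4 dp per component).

v₁ − v₀ = (-0.06000000, -0.11000000, 0.30000000)
m·(v₁−v₀)/dt = (-0.6000, -1.1000, 3.0000)

F = (-0.6000, -1.1000, 3.0000)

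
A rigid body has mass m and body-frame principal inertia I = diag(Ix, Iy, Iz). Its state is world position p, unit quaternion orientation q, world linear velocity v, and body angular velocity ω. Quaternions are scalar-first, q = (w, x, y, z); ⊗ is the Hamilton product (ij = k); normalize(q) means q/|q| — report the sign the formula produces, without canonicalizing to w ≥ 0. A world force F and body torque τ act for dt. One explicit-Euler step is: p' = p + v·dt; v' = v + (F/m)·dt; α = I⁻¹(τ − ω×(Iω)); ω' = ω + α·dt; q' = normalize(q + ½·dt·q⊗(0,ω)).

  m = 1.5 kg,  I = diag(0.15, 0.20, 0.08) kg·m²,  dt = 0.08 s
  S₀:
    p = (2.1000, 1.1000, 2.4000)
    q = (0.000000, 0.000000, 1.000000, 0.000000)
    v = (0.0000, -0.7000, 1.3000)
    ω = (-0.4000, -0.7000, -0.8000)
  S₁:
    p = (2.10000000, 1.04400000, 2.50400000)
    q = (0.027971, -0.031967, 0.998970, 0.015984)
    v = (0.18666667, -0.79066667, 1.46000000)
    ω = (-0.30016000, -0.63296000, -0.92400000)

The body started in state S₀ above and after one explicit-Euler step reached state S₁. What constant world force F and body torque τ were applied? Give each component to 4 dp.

F = (3.5000, -1.7000, 3.0000)
τ = (0.1200, 0.1900, -0.1100)

v₁ − v₀ = (0.18666667, -0.09066667, 0.16000000)
F = m·Δv/dt = (3.5000, -1.7000, 3.0000)
ω₁ − ω₀ = (0.09984000, 0.06704000, -0.12400000)
gyro term ω₀×Iω₀ = (-0.0672, 0.0224, 0.0140)
τ = I·(Δω/dt) + ω₀×(Iω₀) = (0.1200, 0.1900, -0.1100)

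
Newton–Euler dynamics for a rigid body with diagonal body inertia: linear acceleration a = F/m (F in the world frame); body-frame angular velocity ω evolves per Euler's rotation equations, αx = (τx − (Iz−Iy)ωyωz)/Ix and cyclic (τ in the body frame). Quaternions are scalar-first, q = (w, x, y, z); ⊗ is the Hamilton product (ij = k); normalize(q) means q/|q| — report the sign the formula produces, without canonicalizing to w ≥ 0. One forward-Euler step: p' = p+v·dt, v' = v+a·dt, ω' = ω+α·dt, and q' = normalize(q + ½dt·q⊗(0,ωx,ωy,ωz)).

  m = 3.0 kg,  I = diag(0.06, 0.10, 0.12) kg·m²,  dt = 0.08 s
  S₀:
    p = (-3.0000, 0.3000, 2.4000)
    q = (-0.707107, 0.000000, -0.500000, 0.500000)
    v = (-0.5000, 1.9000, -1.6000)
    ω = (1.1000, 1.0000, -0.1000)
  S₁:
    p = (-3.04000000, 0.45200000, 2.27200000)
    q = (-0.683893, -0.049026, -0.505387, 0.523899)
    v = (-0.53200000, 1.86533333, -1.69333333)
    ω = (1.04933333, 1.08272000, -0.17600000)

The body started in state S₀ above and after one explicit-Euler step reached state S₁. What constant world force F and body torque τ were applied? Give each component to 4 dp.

velocity change Δv = (-0.03200000, -0.03466667, -0.09333333)
applied force F = (-1.2000, -1.3000, -3.5000)
ω₁ − ω₀ = (-0.05066667, 0.08272000, -0.07600000)
ω₀×(Iω₀) = (-0.0020, 0.0066, 0.0440)
applied torque τ = (-0.0400, 0.1100, -0.0700)

F = (-1.2000, -1.3000, -3.5000)
τ = (-0.0400, 0.1100, -0.0700)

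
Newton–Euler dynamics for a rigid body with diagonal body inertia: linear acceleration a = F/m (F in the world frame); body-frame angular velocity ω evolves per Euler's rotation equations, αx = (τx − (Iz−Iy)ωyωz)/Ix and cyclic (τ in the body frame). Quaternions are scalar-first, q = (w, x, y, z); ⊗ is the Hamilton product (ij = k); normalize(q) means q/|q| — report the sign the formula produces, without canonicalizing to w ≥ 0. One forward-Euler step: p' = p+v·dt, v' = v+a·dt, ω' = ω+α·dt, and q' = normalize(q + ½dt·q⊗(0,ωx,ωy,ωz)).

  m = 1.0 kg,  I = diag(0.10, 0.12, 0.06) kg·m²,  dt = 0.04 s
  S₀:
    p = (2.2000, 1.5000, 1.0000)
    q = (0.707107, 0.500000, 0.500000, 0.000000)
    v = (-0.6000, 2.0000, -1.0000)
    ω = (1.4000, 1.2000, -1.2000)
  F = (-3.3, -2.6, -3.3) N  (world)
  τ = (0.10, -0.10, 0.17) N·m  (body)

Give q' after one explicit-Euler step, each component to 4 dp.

q' = (0.6804, 0.5073, 0.5285, -0.0190)

q⊗(0,ω) = (-1.3000000, 0.3899498, 1.4485284, -0.9485284)
updated quaternion q' = (0.6804, 0.5073, 0.5285, -0.0190)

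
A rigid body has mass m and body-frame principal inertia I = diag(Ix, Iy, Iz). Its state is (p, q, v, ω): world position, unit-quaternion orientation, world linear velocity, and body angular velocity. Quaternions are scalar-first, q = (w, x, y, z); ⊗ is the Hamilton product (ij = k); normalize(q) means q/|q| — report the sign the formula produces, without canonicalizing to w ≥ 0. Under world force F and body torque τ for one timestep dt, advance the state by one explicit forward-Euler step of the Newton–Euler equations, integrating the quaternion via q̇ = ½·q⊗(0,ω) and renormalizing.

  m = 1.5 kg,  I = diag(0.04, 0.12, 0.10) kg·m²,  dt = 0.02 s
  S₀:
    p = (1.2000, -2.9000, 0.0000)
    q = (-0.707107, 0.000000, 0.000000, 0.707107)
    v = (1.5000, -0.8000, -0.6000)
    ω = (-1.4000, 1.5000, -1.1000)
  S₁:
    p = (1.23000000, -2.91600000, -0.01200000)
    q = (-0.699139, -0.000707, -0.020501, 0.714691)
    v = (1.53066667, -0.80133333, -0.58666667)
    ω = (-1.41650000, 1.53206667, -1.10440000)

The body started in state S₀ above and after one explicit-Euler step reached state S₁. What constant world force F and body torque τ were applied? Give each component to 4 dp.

Δv = v₁−v₀ = (0.03066667, -0.00133333, 0.01333333)
m·(v₁−v₀)/dt = (2.3000, -0.1000, 1.0000)
rate change Δω = (-0.01650000, 0.03206667, -0.00440000)
ω₀×(Iω₀) = (0.0330, -0.0924, -0.1680)
I·α + gyro = (0.0000, 0.1000, -0.1900)

F = (2.3000, -0.1000, 1.0000)
τ = (0.0000, 0.1000, -0.1900)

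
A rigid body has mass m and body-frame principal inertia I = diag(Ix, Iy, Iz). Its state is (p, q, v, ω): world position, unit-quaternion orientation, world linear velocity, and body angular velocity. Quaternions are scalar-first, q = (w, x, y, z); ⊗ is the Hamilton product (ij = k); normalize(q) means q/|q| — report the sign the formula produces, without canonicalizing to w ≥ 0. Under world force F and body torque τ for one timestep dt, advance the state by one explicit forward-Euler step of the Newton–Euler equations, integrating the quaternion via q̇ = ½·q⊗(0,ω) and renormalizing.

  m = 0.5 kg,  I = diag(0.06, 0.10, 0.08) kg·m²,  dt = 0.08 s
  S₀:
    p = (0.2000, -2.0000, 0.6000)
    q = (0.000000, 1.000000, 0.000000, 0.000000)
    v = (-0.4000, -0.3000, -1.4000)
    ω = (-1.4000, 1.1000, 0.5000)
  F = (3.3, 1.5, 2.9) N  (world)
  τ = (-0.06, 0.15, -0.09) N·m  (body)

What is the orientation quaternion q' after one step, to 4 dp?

2q̇ = q⊗(0,ω) = (1.4000000, 0.0000000, -0.5000000, 1.1000000)
updated quaternion q' = (0.0558, 0.9973, -0.0199, 0.0439)

q' = (0.0558, 0.9973, -0.0199, 0.0439)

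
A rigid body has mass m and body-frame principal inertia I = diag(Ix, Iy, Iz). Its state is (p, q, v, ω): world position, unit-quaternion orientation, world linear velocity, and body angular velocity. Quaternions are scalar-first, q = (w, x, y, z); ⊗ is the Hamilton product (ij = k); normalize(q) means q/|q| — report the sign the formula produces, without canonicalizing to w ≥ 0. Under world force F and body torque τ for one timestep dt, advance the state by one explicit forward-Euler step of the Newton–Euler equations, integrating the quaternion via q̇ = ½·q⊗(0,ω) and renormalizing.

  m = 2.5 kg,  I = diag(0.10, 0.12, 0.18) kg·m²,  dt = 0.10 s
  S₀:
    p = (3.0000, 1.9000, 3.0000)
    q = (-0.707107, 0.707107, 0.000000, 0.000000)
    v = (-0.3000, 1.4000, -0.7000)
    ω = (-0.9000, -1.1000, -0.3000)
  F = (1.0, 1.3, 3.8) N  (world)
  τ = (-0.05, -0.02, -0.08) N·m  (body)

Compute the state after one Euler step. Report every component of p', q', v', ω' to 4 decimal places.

gyro term ω×Iω = (0.0198, -0.0216, 0.0198)
angular accel α = (-0.6980, 0.0133, -0.5544)
ω + α·dt = (-0.9698, -1.0987, -0.3554)
Hamilton product q⊗(0,ω) = (0.6363963, 0.6363963, 0.9899498, -0.5656856)
q' = normalize(q + ½dt·q⊗(0,ω)) = (-0.6735, 0.7370, 0.0494, -0.0282)
a = (0.4000, 0.5200, 1.5200)
p + v·dt = (2.9700, 2.0400, 2.9300)
new velocity v' = (-0.2600, 1.4520, -0.5480)

p' = (2.9700, 2.0400, 2.9300)
q' = (-0.6735, 0.7370, 0.0494, -0.0282)
v' = (-0.2600, 1.4520, -0.5480)
ω' = (-0.9698, -1.0987, -0.3554)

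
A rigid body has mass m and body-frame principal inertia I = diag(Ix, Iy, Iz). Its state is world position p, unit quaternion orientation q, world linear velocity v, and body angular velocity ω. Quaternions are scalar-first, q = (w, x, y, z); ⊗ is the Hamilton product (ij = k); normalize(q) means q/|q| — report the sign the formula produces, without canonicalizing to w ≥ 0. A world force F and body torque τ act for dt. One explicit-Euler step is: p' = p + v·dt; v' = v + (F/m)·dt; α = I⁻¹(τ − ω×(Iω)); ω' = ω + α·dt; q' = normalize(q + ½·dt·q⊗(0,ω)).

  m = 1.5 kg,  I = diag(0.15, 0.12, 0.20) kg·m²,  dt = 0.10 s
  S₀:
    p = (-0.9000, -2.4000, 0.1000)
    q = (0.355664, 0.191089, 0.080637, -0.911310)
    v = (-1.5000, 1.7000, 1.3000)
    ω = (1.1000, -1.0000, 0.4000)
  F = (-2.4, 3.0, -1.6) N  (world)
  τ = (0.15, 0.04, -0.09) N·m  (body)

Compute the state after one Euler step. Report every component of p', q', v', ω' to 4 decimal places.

p' = (-1.0500, -2.2300, 0.2300)
q' = (0.3663, 0.1662, 0.0089, -0.9155)
v' = (-1.6600, 1.9000, 1.1933)
ω' = (1.2213, -0.9483, 0.3385)

precession coupling ω×(Iω) = (-0.0320, -0.0220, 0.0330)
α = I⁻¹(τ − ω×Iω) = (1.2133, 0.5167, -0.6150)
ω' = ω + α·dt = (1.2213, -0.9483, 0.3385)
Hamilton product q⊗(0,ω) = (0.2349631, -0.4878248, -1.4345406, -0.1375241)
q' = normalize(q + ½dt·q⊗(0,ω)) = (0.3663, 0.1662, 0.0089, -0.9155)
p + v·dt = (-1.0500, -2.2300, 0.2300)
new velocity v' = (-1.6600, 1.9000, 1.1933)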